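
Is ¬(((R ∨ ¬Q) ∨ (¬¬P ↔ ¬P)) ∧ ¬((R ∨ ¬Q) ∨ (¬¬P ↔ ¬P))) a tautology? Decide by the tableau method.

Valid

Assume the negation and expand:
Initial set: {F ¬(((R ∨ ¬Q) ∨ (¬¬P ↔ ¬P)) ∧ ¬((R ∨ ¬Q) ∨ (¬¬P ↔ ¬P)))}.
F ¬(((R ∨ ¬Q) ∨ (¬¬P ↔ ¬P)) ∧ ¬((R ∨ ¬Q) ∨ (¬¬P ↔ ¬P))): α-rule — add T ((R ∨ ¬Q) ∨ (¬¬P ↔ ¬P)), T ¬((R ∨ ¬Q) ∨ (¬¬P ↔ ¬P)).
T ¬((R ∨ ¬Q) ∨ (¬¬P ↔ ¬P)): α-rule — add F (R ∨ ¬Q), F (¬¬P ↔ ¬P).
F (R ∨ ¬Q): α-rule — add F R, F ¬Q.
T ((R ∨ ¬Q) ∨ (¬¬P ↔ ¬P)): β-rule — branch into T (R ∨ ¬Q)  //  T (¬¬P ↔ ¬P).
  branch 1 (add T (R ∨ ¬Q)):
    F (¬¬P ↔ ¬P): β-rule — branch into T ¬¬P, F ¬P  //  F ¬¬P, T ¬P.
      branch 1.1 (add T ¬¬P, F ¬P):
        T ¬¬P: drop double negation, giving T P.
        T (R ∨ ¬Q): β-rule — branch into T R  //  T ¬Q.
          branch 1.1.1 (add T R):
            × closes — contains both R and ¬R.
          branch 1.1.2 (add T ¬Q):
            × closes — contains both Q and ¬Q.
      branch 1.2 (add F ¬¬P, T ¬P):
        F ¬¬P: drop double negation, giving F P.
        T (R ∨ ¬Q): β-rule — branch into T R  //  T ¬Q.
          branch 1.2.1 (add T R):
            × closes — contains both R and ¬R.
          branch 1.2.2 (add T ¬Q):
            × closes — contains both Q and ¬Q.
  branch 2 (add T (¬¬P ↔ ¬P)):
    F (¬¬P ↔ ¬P): β-rule — branch into T ¬¬P, F ¬P  //  F ¬¬P, T ¬P.
      branch 2.1 (add T ¬¬P, F ¬P):
        T ¬¬P: drop double negation, giving T P.
        T (¬¬P ↔ ¬P): β-rule — branch into T ¬¬P, T ¬P  //  F ¬¬P, F ¬P.
          branch 2.1.1 (add T ¬¬P, T ¬P):
            × closes — contains both P and ¬P.
          branch 2.1.2 (add F ¬¬P, F ¬P):
            F ¬¬P: drop double negation, giving F P.
            × closes — contains both P and ¬P.
      branch 2.2 (add F ¬¬P, T ¬P):
        F ¬¬P: drop double negation, giving F P.
        T (¬¬P ↔ ¬P): β-rule — branch into T ¬¬P, T ¬P  //  F ¬¬P, F ¬P.
          branch 2.2.1 (add T ¬¬P, T ¬P):
            T ¬¬P: drop double negation, giving T P.
            × closes — contains both P and ¬P.
          branch 2.2.2 (add F ¬¬P, F ¬P):
            × closes — contains both P and ¬P.
All 8 branches close.
Every branch closed, so the negation is unsatisfiable and the formula is valid.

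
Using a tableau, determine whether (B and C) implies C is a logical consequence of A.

Initial set: {T A; F ((B and C) implies C)}.
F ((B and C) implies C): α-rule — add T (B and C), F C.
T (B and C): α-rule — add T B, T C.
× closes — contains both C and not C.
All 1 branch closes.
Every branch closed, so the premises entail the conclusion.

Yes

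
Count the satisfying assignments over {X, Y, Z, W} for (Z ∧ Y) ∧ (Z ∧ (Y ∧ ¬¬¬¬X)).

2

Initial set: {((Z ∧ Y) ∧ (Z ∧ (Y ∧ ¬¬¬¬X)))}.
((Z ∧ Y) ∧ (Z ∧ (Y ∧ ¬¬¬¬X))): α-rule — add (Z ∧ Y), (Z ∧ (Y ∧ ¬¬¬¬X)).
(Z ∧ Y): α-rule — add Z, Y.
(Z ∧ (Y ∧ ¬¬¬¬X)): α-rule — add Z, (Y ∧ ¬¬¬¬X).
(Y ∧ ¬¬¬¬X): α-rule — add Y, ¬¬¬¬X.
¬¬¬¬X: drop double negation, giving ¬¬X.
¬¬X: drop double negation, giving X.
○ open, literals {X=1, Y=1, Z=1}.
0 branches closed, 1 open.
Each open branch fixes some atoms; the unmentioned ones are free. Counting distinct full assignments: branch {X=1, Y=1, Z=1} (W) contributes 2 new. Total: 2.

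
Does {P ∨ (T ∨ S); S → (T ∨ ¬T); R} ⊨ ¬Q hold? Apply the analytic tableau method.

Initial set: {(P ∨ (T ∨ S)); (S → (T ∨ ¬T)); R; ¬¬Q}.
(P ∨ (T ∨ S)): β-rule — branch into P  //  (T ∨ S).
  branch 1 (add P):
    (S → (T ∨ ¬T)): β-rule — branch into ¬S  //  (T ∨ ¬T).
      branch 1.1 (add ¬S):
        ○ open, literals {P=T, Q=T, R=T, S=F}.
      branch 1.2 (add (T ∨ ¬T)):
        (T ∨ ¬T): β-rule — branch into T  //  ¬T.
          branch 1.2.1 (add T):
            ○ open, literals {P=T, Q=T, R=T, T=T}.
          branch 1.2.2 (add ¬T):
            ○ open, literals {P=T, Q=T, R=T, T=F}.
  branch 2 (add (T ∨ S)):
    (S → (T ∨ ¬T)): β-rule — branch into ¬S  //  (T ∨ ¬T).
      branch 2.1 (add ¬S):
        (T ∨ S): β-rule — branch into T  //  S.
          branch 2.1.1 (add T):
            ○ open, literals {Q=T, R=T, S=F, T=T}.
          branch 2.1.2 (add S):
            × closes — contains both S and ¬S.
      branch 2.2 (add (T ∨ ¬T)):
        (T ∨ S): β-rule — branch into T  //  S.
          branch 2.2.1 (add T):
            (T ∨ ¬T): β-rule — branch into T  //  ¬T.
              branch 2.2.1.1 (add T):
                ○ open, literals {Q=T, R=T, T=T}.
              branch 2.2.1.2 (add ¬T):
                × closes — contains both T and ¬T.
          branch 2.2.2 (add S):
            (T ∨ ¬T): β-rule — branch into T  //  ¬T.
              branch 2.2.2.1 (add T):
                ○ open, literals {Q=T, R=T, S=T, T=T}.
              branch 2.2.2.2 (add ¬T):
                ○ open, literals {Q=T, R=T, S=T, T=F}.
2 branches closed, 7 open.
An open branch gives a countermodel: P=T, Q=T, R=T, S=F (unmentioned atoms arbitrary); the premises hold there but the conclusion fails.

No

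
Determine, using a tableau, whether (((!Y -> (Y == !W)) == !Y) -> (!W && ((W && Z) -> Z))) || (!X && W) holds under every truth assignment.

Assume the negation and expand:
Initial set: {!((((!Y -> (Y == !W)) == !Y) -> (!W && ((W && Z) -> Z))) || (!X && W))}.
!((((!Y -> (Y == !W)) == !Y) -> (!W && ((W && Z) -> Z))) || (!X && W)): α-rule — add !(((!Y -> (Y == !W)) == !Y) -> (!W && ((W && Z) -> Z))), !(!X && W).
!(((!Y -> (Y == !W)) == !Y) -> (!W && ((W && Z) -> Z))): α-rule — add ((!Y -> (Y == !W)) == !Y), !(!W && ((W && Z) -> Z)).
!(!X && W): β-rule — branch into !!X  //  !W.
  branch 1 (add !!X):
    ((!Y -> (Y == !W)) == !Y): β-rule — branch into (!Y -> (Y == !W)), !Y  //  !(!Y -> (Y == !W)), !!Y.
      branch 1.1 (add (!Y -> (Y == !W)), !Y):
        !(!W && ((W && Z) -> Z)): β-rule — branch into !!W  //  !((W && Z) -> Z).
          branch 1.1.1 (add !!W):
            (!Y -> (Y == !W)): β-rule — branch into !!Y  //  (Y == !W).
              branch 1.1.1.1 (add !!Y):
                × closes — contains both Y and !Y.
              branch 1.1.1.2 (add (Y == !W)):
                (Y == !W): β-rule — branch into Y, !W  //  !Y, !!W.
                  branch 1.1.1.2.1 (add Y, !W):
                    × closes — contains both Y and !Y.
                  branch 1.1.1.2.2 (add !Y, !!W):
                    ○ open, literals {W=1, X=1, Y=0}.
          branch 1.1.2 (add !((W && Z) -> Z)):
            !((W && Z) -> Z): α-rule — add (W && Z), !Z.
            (W && Z): α-rule — add W, Z.
            × closes — contains both Z and !Z.
      branch 1.2 (add !(!Y -> (Y == !W)), !!Y):
        !(!Y -> (Y == !W)): α-rule — add !Y, !(Y == !W).
        × closes — contains both Y and !Y.
  branch 2 (add !W):
    ((!Y -> (Y == !W)) == !Y): β-rule — branch into (!Y -> (Y == !W)), !Y  //  !(!Y -> (Y == !W)), !!Y.
      branch 2.1 (add (!Y -> (Y == !W)), !Y):
        !(!W && ((W && Z) -> Z)): β-rule — branch into !!W  //  !((W && Z) -> Z).
          branch 2.1.1 (add !!W):
            × closes — contains both W and !W.
          branch 2.1.2 (add !((W && Z) -> Z)):
            !((W && Z) -> Z): α-rule — add (W && Z), !Z.
            (W && Z): α-rule — add W, Z.
            × closes — contains both W and !W.
      branch 2.2 (add !(!Y -> (Y == !W)), !!Y):
        !(!Y -> (Y == !W)): α-rule — add !Y, !(Y == !W).
        × closes — contains both Y and !Y.
7 branches closed, 1 open.
An open branch gives a countermodel: W=1, X=1, Y=0 (unmentioned atoms arbitrary); under it the original formula is false.

Not valid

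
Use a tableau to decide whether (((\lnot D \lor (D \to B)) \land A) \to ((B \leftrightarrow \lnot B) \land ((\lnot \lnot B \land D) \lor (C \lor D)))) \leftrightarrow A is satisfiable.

Satisfiable

Initial set: {((((\lnot D \lor (D \to B)) \land A) \to ((B \leftrightarrow \lnot B) \land ((\lnot \lnot B \land D) \lor (C \lor D)))) \leftrightarrow A)}.
((((\lnot D \lor (D \to B)) \land A) \to ((B \leftrightarrow \lnot B) \land ((\lnot \lnot B \land D) \lor (C \lor D)))) \leftrightarrow A): β-rule — branch into (((\lnot D \lor (D \to B)) \land A) \to ((B \leftrightarrow \lnot B) \land ((\lnot \lnot B \land D) \lor (C \lor D)))), A  //  \lnot (((\lnot D \lor (D \to B)) \land A) \to ((B \leftrightarrow \lnot B) \land ((\lnot \lnot B \land D) \lor (C \lor D)))), \lnot A.
  branch 1 (add (((\lnot D \lor (D \to B)) \land A) \to ((B \leftrightarrow \lnot B) \land ((\lnot \lnot B \land D) \lor (C \lor D)))), A):
    (((\lnot D \lor (D \to B)) \land A) \to ((B \leftrightarrow \lnot B) \land ((\lnot \lnot B \land D) \lor (C \lor D)))): β-rule — branch into \lnot ((\lnot D \lor (D \to B)) \land A)  //  ((B \leftrightarrow \lnot B) \land ((\lnot \lnot B \land D) \lor (C \lor D))).
      branch 1.1 (add \lnot ((\lnot D \lor (D \to B)) \land A)):
        \lnot ((\lnot D \lor (D \to B)) \land A): β-rule — branch into \lnot (\lnot D \lor (D \to B))  //  \lnot A.
          branch 1.1.1 (add \lnot (\lnot D \lor (D \to B))):
            \lnot (\lnot D \lor (D \to B)): α-rule — add \lnot \lnot D, \lnot (D \to B).
            \lnot (D \to B): α-rule — add D, \lnot B.
            ○ open, literals {A=T, B=F, D=T}.
          branch 1.1.2 (add \lnot A):
            × closes — contains both A and \lnot A.
      branch 1.2 (add ((B \leftrightarrow \lnot B) \land ((\lnot \lnot B \land D) \lor (C \lor D)))):
        ((B \leftrightarrow \lnot B) \land ((\lnot \lnot B \land D) \lor (C \lor D))): α-rule — add (B \leftrightarrow \lnot B), ((\lnot \lnot B \land D) \lor (C \lor D)).
        (B \leftrightarrow \lnot B): β-rule — branch into B, \lnot B  //  \lnot B, \lnot \lnot B.
          branch 1.2.1 (add B, \lnot B):
            × closes — contains both B and \lnot B.
          branch 1.2.2 (add \lnot B, \lnot \lnot B):
            × closes — contains both B and \lnot B.
  branch 2 (add \lnot (((\lnot D \lor (D \to B)) \land A) \to ((B \leftrightarrow \lnot B) \land ((\lnot \lnot B \land D) \lor (C \lor D)))), \lnot A):
    \lnot (((\lnot D \lor (D \to B)) \land A) \to ((B \leftrightarrow \lnot B) \land ((\lnot \lnot B \land D) \lor (C \lor D)))): α-rule — add ((\lnot D \lor (D \to B)) \land A), \lnot ((B \leftrightarrow \lnot B) \land ((\lnot \lnot B \land D) \lor (C \lor D))).
    ((\lnot D \lor (D \to B)) \land A): α-rule — add (\lnot D \lor (D \to B)), A.
    × closes — contains both A and \lnot A.
4 branches closed, 1 open.
An open branch gives a satisfying assignment: A=T, B=F, D=T.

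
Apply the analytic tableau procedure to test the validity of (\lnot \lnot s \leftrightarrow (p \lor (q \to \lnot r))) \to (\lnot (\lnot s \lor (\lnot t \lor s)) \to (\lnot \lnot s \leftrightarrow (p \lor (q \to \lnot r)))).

Assume the negation and expand:
Initial set: {F ((\lnot \lnot s \leftrightarrow (p \lor (q \to \lnot r))) \to (\lnot (\lnot s \lor (\lnot t \lor s)) \to (\lnot \lnot s \leftrightarrow (p \lor (q \to \lnot r)))))}.
F ((\lnot \lnot s \leftrightarrow (p \lor (q \to \lnot r))) \to (\lnot (\lnot s \lor (\lnot t \lor s)) \to (\lnot \lnot s \leftrightarrow (p \lor (q \to \lnot r))))): α-rule — add T (\lnot \lnot s \leftrightarrow (p \lor (q \to \lnot r))), F (\lnot (\lnot s \lor (\lnot t \lor s)) \to (\lnot \lnot s \leftrightarrow (p \lor (q \to \lnot r)))).
F (\lnot (\lnot s \lor (\lnot t \lor s)) \to (\lnot \lnot s \leftrightarrow (p \lor (q \to \lnot r)))): α-rule — add T \lnot (\lnot s \lor (\lnot t \lor s)), F (\lnot \lnot s \leftrightarrow (p \lor (q \to \lnot r))).
T \lnot (\lnot s \lor (\lnot t \lor s)): α-rule — add F \lnot s, F (\lnot t \lor s).
F (\lnot t \lor s): α-rule — add F \lnot t, F s.
× closes — contains both s and \lnot s.
All 1 branch closes.
Every branch closed, so the negation is unsatisfiable and the formula is valid.

Valid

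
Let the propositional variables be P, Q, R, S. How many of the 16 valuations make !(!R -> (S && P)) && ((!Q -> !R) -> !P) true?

Initial set: {(!(!R -> (S && P)) && ((!Q -> !R) -> !P))}.
(!(!R -> (S && P)) && ((!Q -> !R) -> !P)): α-rule — add !(!R -> (S && P)), ((!Q -> !R) -> !P).
!(!R -> (S && P)): α-rule — add !R, !(S && P).
((!Q -> !R) -> !P): β-rule — branch into !(!Q -> !R)  //  !P.
  branch 1 (add !(!Q -> !R)):
    !(!Q -> !R): α-rule — add !Q, !!R.
    × closes — contains both R and !R.
  branch 2 (add !P):
    !(S && P): β-rule — branch into !S  //  !P.
      branch 2.1 (add !S):
        ○ open, literals {P=false, R=false, S=false}.
      branch 2.2 (add !P):
        ○ open, literals {P=false, R=false}.
1 branch closed, 2 open.
Each open branch fixes some atoms; the unmentioned ones are free. Counting distinct full assignments: branch {P=false, R=false, S=false} (Q) contributes 2 new; branch {P=false, R=false} (Q, S) contributes 2 new. Total: 4.

4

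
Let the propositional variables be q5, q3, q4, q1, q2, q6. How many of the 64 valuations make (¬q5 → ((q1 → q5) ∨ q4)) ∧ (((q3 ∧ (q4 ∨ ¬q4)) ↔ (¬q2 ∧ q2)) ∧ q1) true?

Initial set: {((¬q5 → ((q1 → q5) ∨ q4)) ∧ (((q3 ∧ (q4 ∨ ¬q4)) ↔ (¬q2 ∧ q2)) ∧ q1))}.
((¬q5 → ((q1 → q5) ∨ q4)) ∧ (((q3 ∧ (q4 ∨ ¬q4)) ↔ (¬q2 ∧ q2)) ∧ q1)): α-rule — add (¬q5 → ((q1 → q5) ∨ q4)), (((q3 ∧ (q4 ∨ ¬q4)) ↔ (¬q2 ∧ q2)) ∧ q1).
(((q3 ∧ (q4 ∨ ¬q4)) ↔ (¬q2 ∧ q2)) ∧ q1): α-rule — add ((q3 ∧ (q4 ∨ ¬q4)) ↔ (¬q2 ∧ q2)), q1.
(¬q5 → ((q1 → q5) ∨ q4)): β-rule — branch into ¬¬q5  //  ((q1 → q5) ∨ q4).
  branch 1 (add ¬¬q5):
    ((q3 ∧ (q4 ∨ ¬q4)) ↔ (¬q2 ∧ q2)): β-rule — branch into (q3 ∧ (q4 ∨ ¬q4)), (¬q2 ∧ q2)  //  ¬(q3 ∧ (q4 ∨ ¬q4)), ¬(¬q2 ∧ q2).
      branch 1.1 (add (q3 ∧ (q4 ∨ ¬q4)), (¬q2 ∧ q2)):
        (q3 ∧ (q4 ∨ ¬q4)): α-rule — add q3, (q4 ∨ ¬q4).
        (¬q2 ∧ q2): α-rule — add ¬q2, q2.
        × closes — contains both q2 and ¬q2.
      branch 1.2 (add ¬(q3 ∧ (q4 ∨ ¬q4)), ¬(¬q2 ∧ q2)):
        ¬(q3 ∧ (q4 ∨ ¬q4)): β-rule — branch into ¬q3  //  ¬(q4 ∨ ¬q4).
          branch 1.2.1 (add ¬q3):
            ¬(¬q2 ∧ q2): β-rule — branch into ¬¬q2  //  ¬q2.
              branch 1.2.1.1 (add ¬¬q2):
                ○ open, literals {q1=1, q2=1, q3=0, q5=1}.
              branch 1.2.1.2 (add ¬q2):
                ○ open, literals {q1=1, q2=0, q3=0, q5=1}.
          branch 1.2.2 (add ¬(q4 ∨ ¬q4)):
            ¬(q4 ∨ ¬q4): α-rule — add ¬q4, ¬¬q4.
            × closes — contains both q4 and ¬q4.
  branch 2 (add ((q1 → q5) ∨ q4)):
    ((q3 ∧ (q4 ∨ ¬q4)) ↔ (¬q2 ∧ q2)): β-rule — branch into (q3 ∧ (q4 ∨ ¬q4)), (¬q2 ∧ q2)  //  ¬(q3 ∧ (q4 ∨ ¬q4)), ¬(¬q2 ∧ q2).
      branch 2.1 (add (q3 ∧ (q4 ∨ ¬q4)), (¬q2 ∧ q2)):
        (q3 ∧ (q4 ∨ ¬q4)): α-rule — add q3, (q4 ∨ ¬q4).
        (¬q2 ∧ q2): α-rule — add ¬q2, q2.
        × closes — contains both q2 and ¬q2.
      branch 2.2 (add ¬(q3 ∧ (q4 ∨ ¬q4)), ¬(¬q2 ∧ q2)):
        ((q1 → q5) ∨ q4): β-rule — branch into (q1 → q5)  //  q4.
          branch 2.2.1 (add (q1 → q5)):
            ¬(q3 ∧ (q4 ∨ ¬q4)): β-rule — branch into ¬q3  //  ¬(q4 ∨ ¬q4).
              branch 2.2.1.1 (add ¬q3):
                ¬(¬q2 ∧ q2): β-rule — branch into ¬¬q2  //  ¬q2.
                  branch 2.2.1.1.1 (add ¬¬q2):
                    (q1 → q5): β-rule — branch into ¬q1  //  q5.
                      branch 2.2.1.1.1.1 (add ¬q1):
                        × closes — contains both q1 and ¬q1.
                      branch 2.2.1.1.1.2 (add q5):
                        ○ open, literals {q1=1, q2=1, q3=0, q5=1}.
                  branch 2.2.1.1.2 (add ¬q2):
                    (q1 → q5): β-rule — branch into ¬q1  //  q5.
                      branch 2.2.1.1.2.1 (add ¬q1):
                        × closes — contains both q1 and ¬q1.
                      branch 2.2.1.1.2.2 (add q5):
                        ○ open, literals {q1=1, q2=0, q3=0, q5=1}.
              branch 2.2.1.2 (add ¬(q4 ∨ ¬q4)):
                ¬(q4 ∨ ¬q4): α-rule — add ¬q4, ¬¬q4.
                × closes — contains both q4 and ¬q4.
          branch 2.2.2 (add q4):
            ¬(q3 ∧ (q4 ∨ ¬q4)): β-rule — branch into ¬q3  //  ¬(q4 ∨ ¬q4).
              branch 2.2.2.1 (add ¬q3):
                ¬(¬q2 ∧ q2): β-rule — branch into ¬¬q2  //  ¬q2.
                  branch 2.2.2.1.1 (add ¬¬q2):
                    ○ open, literals {q1=1, q2=1, q3=0, q4=1}.
                  branch 2.2.2.1.2 (add ¬q2):
                    ○ open, literals {q1=1, q2=0, q3=0, q4=1}.
              branch 2.2.2.2 (add ¬(q4 ∨ ¬q4)):
                ¬(q4 ∨ ¬q4): α-rule — add ¬q4, ¬¬q4.
                × closes — contains both q4 and ¬q4.
7 branches closed, 6 open.
Each open branch fixes some atoms; the unmentioned ones are free. Counting distinct full assignments: branch {q1=1, q2=1, q3=0, q5=1} (q4, q6) contributes 4 new; branch {q1=1, q2=0, q3=0, q5=1} (q4, q6) contributes 4 new; branch {q1=1, q2=1, q3=0, q5=1} (q4, q6) contributes 0 new; branch {q1=1, q2=0, q3=0, q5=1} (q4, q6) contributes 0 new; branch {q1=1, q2=1, q3=0, q4=1} (q5, q6) contributes 2 new; branch {q1=1, q2=0, q3=0, q4=1} (q5, q6) contributes 2 new. Total: 12.

12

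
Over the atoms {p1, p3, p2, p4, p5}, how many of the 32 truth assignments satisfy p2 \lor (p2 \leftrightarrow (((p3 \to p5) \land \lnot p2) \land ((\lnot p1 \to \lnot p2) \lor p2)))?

20

Initial set: {(p2 \lor (p2 \leftrightarrow (((p3 \to p5) \land \lnot p2) \land ((\lnot p1 \to \lnot p2) \lor p2))))}.
(p2 \lor (p2 \leftrightarrow (((p3 \to p5) \land \lnot p2) \land ((\lnot p1 \to \lnot p2) \lor p2)))): β-rule — branch into p2  //  (p2 \leftrightarrow (((p3 \to p5) \land \lnot p2) \land ((\lnot p1 \to \lnot p2) \lor p2))).
  branch 1 (add p2):
    ○ open, literals {p2=1}.
  branch 2 (add (p2 \leftrightarrow (((p3 \to p5) \land \lnot p2) \land ((\lnot p1 \to \lnot p2) \lor p2)))):
    (p2 \leftrightarrow (((p3 \to p5) \land \lnot p2) \land ((\lnot p1 \to \lnot p2) \lor p2))): β-rule — branch into p2, (((p3 \to p5) \land \lnot p2) \land ((\lnot p1 \to \lnot p2) \lor p2))  //  \lnot p2, \lnot (((p3 \to p5) \land \lnot p2) \land ((\lnot p1 \to \lnot p2) \lor p2)).
      branch 2.1 (add p2, (((p3 \to p5) \land \lnot p2) \land ((\lnot p1 \to \lnot p2) \lor p2))):
        (((p3 \to p5) \land \lnot p2) \land ((\lnot p1 \to \lnot p2) \lor p2)): α-rule — add ((p3 \to p5) \land \lnot p2), ((\lnot p1 \to \lnot p2) \lor p2).
        ((p3 \to p5) \land \lnot p2): α-rule — add (p3 \to p5), \lnot p2.
        × closes — contains both p2 and \lnot p2.
      branch 2.2 (add \lnot p2, \lnot (((p3 \to p5) \land \lnot p2) \land ((\lnot p1 \to \lnot p2) \lor p2))):
        \lnot (((p3 \to p5) \land \lnot p2) \land ((\lnot p1 \to \lnot p2) \lor p2)): β-rule — branch into \lnot ((p3 \to p5) \land \lnot p2)  //  \lnot ((\lnot p1 \to \lnot p2) \lor p2).
          branch 2.2.1 (add \lnot ((p3 \to p5) \land \lnot p2)):
            \lnot ((p3 \to p5) \land \lnot p2): β-rule — branch into \lnot (p3 \to p5)  //  \lnot \lnot p2.
              branch 2.2.1.1 (add \lnot (p3 \to p5)):
                \lnot (p3 \to p5): α-rule — add p3, \lnot p5.
                ○ open, literals {p2=0, p3=1, p5=0}.
              branch 2.2.1.2 (add \lnot \lnot p2):
                × closes — contains both p2 and \lnot p2.
          branch 2.2.2 (add \lnot ((\lnot p1 \to \lnot p2) \lor p2)):
            \lnot ((\lnot p1 \to \lnot p2) \lor p2): α-rule — add \lnot (\lnot p1 \to \lnot p2), \lnot p2.
            \lnot (\lnot p1 \to \lnot p2): α-rule — add \lnot p1, \lnot \lnot p2.
            × closes — contains both p2 and \lnot p2.
3 branches closed, 2 open.
Each open branch fixes some atoms; the unmentioned ones are free. Counting distinct full assignments: branch {p2=1} (p1, p3, p4, p5) contributes 16 new; branch {p2=0, p3=1, p5=0} (p1, p4) contributes 4 new. Total: 20.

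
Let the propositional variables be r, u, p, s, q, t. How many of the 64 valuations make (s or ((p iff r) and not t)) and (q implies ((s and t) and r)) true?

24

Initial set: {((s or ((p iff r) and not t)) and (q implies ((s and t) and r)))}.
((s or ((p iff r) and not t)) and (q implies ((s and t) and r))): α-rule — add (s or ((p iff r) and not t)), (q implies ((s and t) and r)).
(s or ((p iff r) and not t)): β-rule — branch into s  //  ((p iff r) and not t).
  branch 1 (add s):
    (q implies ((s and t) and r)): β-rule — branch into not q  //  ((s and t) and r).
      branch 1.1 (add not q):
        ○ open, literals {q=0, s=1}.
      branch 1.2 (add ((s and t) and r)):
        ((s and t) and r): α-rule — add (s and t), r.
        (s and t): α-rule — add s, t.
        ○ open, literals {r=1, s=1, t=1}.
  branch 2 (add ((p iff r) and not t)):
    ((p iff r) and not t): α-rule — add (p iff r), not t.
    (q implies ((s and t) and r)): β-rule — branch into not q  //  ((s and t) and r).
      branch 2.1 (add not q):
        (p iff r): β-rule — branch into p, r  //  not p, not r.
          branch 2.1.1 (add p, r):
            ○ open, literals {p=1, q=0, r=1, t=0}.
          branch 2.1.2 (add not p, not r):
            ○ open, literals {p=0, q=0, r=0, t=0}.
      branch 2.2 (add ((s and t) and r)):
        ((s and t) and r): α-rule — add (s and t), r.
        (s and t): α-rule — add s, t.
        × closes — contains both t and not t.
1 branch closed, 4 open.
Each open branch fixes some atoms; the unmentioned ones are free. Counting distinct full assignments: branch {q=0, s=1} (r, u, p, t) contributes 16 new; branch {r=1, s=1, t=1} (u, p, q) contributes 4 new; branch {p=1, q=0, r=1, t=0} (u, s) contributes 2 new; branch {p=0, q=0, r=0, t=0} (u, s) contributes 2 new. Total: 24.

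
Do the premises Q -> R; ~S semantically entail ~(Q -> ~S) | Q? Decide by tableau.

No

Initial set: {(Q -> R); ~S; ~(~(Q -> ~S) | Q)}.
~(~(Q -> ~S) | Q): α-rule — add ~~(Q -> ~S), ~Q.
(Q -> R): β-rule — branch into ~Q  //  R.
  branch 1 (add ~Q):
    ~~(Q -> ~S): β-rule — branch into ~Q  //  ~S.
      branch 1.1 (add ~Q):
        ○ open, literals {Q=F, S=F}.
      branch 1.2 (add ~S):
        ○ open, literals {Q=F, S=F}.
  branch 2 (add R):
    ~~(Q -> ~S): β-rule — branch into ~Q  //  ~S.
      branch 2.1 (add ~Q):
        ○ open, literals {Q=F, R=T, S=F}.
      branch 2.2 (add ~S):
        ○ open, literals {Q=F, R=T, S=F}.
0 branches closed, 4 open.
An open branch gives a countermodel: Q=F, S=F (unmentioned atoms arbitrary); the premises hold there but the conclusion fails.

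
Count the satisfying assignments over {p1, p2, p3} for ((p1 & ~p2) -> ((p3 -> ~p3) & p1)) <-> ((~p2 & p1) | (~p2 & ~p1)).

3

Initial set: {T (((p1 & ~p2) -> ((p3 -> ~p3) & p1)) <-> ((~p2 & p1) | (~p2 & ~p1)))}.
T (((p1 & ~p2) -> ((p3 -> ~p3) & p1)) <-> ((~p2 & p1) | (~p2 & ~p1))): β-rule — branch into T ((p1 & ~p2) -> ((p3 -> ~p3) & p1)), T ((~p2 & p1) | (~p2 & ~p1))  //  F ((p1 & ~p2) -> ((p3 -> ~p3) & p1)), F ((~p2 & p1) | (~p2 & ~p1)).
  branch 1 (add T ((p1 & ~p2) -> ((p3 -> ~p3) & p1)), T ((~p2 & p1) | (~p2 & ~p1))):
    T ((p1 & ~p2) -> ((p3 -> ~p3) & p1)): β-rule — branch into F (p1 & ~p2)  //  T ((p3 -> ~p3) & p1).
      branch 1.1 (add F (p1 & ~p2)):
        T ((~p2 & p1) | (~p2 & ~p1)): β-rule — branch into T (~p2 & p1)  //  T (~p2 & ~p1).
          branch 1.1.1 (add T (~p2 & p1)):
            T (~p2 & p1): α-rule — add T ~p2, T p1.
            F (p1 & ~p2): β-rule — branch into F p1  //  F ~p2.
              branch 1.1.1.1 (add F p1):
                × closes — contains both p1 and ~p1.
              branch 1.1.1.2 (add F ~p2):
                × closes — contains both p2 and ~p2.
          branch 1.1.2 (add T (~p2 & ~p1)):
            T (~p2 & ~p1): α-rule — add T ~p2, T ~p1.
            F (p1 & ~p2): β-rule — branch into F p1  //  F ~p2.
              branch 1.1.2.1 (add F p1):
                ○ open, literals {p1=F, p2=F}.
              branch 1.1.2.2 (add F ~p2):
                × closes — contains both p2 and ~p2.
      branch 1.2 (add T ((p3 -> ~p3) & p1)):
        T ((p3 -> ~p3) & p1): α-rule — add T (p3 -> ~p3), T p1.
        T ((~p2 & p1) | (~p2 & ~p1)): β-rule — branch into T (~p2 & p1)  //  T (~p2 & ~p1).
          branch 1.2.1 (add T (~p2 & p1)):
            T (~p2 & p1): α-rule — add T ~p2, T p1.
            T (p3 -> ~p3): β-rule — branch into F p3  //  T ~p3.
              branch 1.2.1.1 (add F p3):
                ○ open, literals {p1=T, p2=F, p3=F}.
              branch 1.2.1.2 (add T ~p3):
                ○ open, literals {p1=T, p2=F, p3=F}.
          branch 1.2.2 (add T (~p2 & ~p1)):
            T (~p2 & ~p1): α-rule — add T ~p2, T ~p1.
            × closes — contains both p1 and ~p1.
  branch 2 (add F ((p1 & ~p2) -> ((p3 -> ~p3) & p1)), F ((~p2 & p1) | (~p2 & ~p1))):
    F ((p1 & ~p2) -> ((p3 -> ~p3) & p1)): α-rule — add T (p1 & ~p2), F ((p3 -> ~p3) & p1).
    F ((~p2 & p1) | (~p2 & ~p1)): α-rule — add F (~p2 & p1), F (~p2 & ~p1).
    T (p1 & ~p2): α-rule — add T p1, T ~p2.
    F ((p3 -> ~p3) & p1): β-rule — branch into F (p3 -> ~p3)  //  F p1.
      branch 2.1 (add F (p3 -> ~p3)):
        F (p3 -> ~p3): α-rule — add T p3, F ~p3.
        F (~p2 & p1): β-rule — branch into F ~p2  //  F p1.
          branch 2.1.1 (add F ~p2):
            × closes — contains both p2 and ~p2.
          branch 2.1.2 (add F p1):
            × closes — contains both p1 and ~p1.
      branch 2.2 (add F p1):
        × closes — contains both p1 and ~p1.
7 branches closed, 3 open.
Each open branch fixes some atoms; the unmentioned ones are free. Counting distinct full assignments: branch {p1=F, p2=F} (p3) contributes 2 new; branch {p1=T, p2=F, p3=F} (none free) contributes 1 new; branch {p1=T, p2=F, p3=F} (none free) contributes 0 new. Total: 3.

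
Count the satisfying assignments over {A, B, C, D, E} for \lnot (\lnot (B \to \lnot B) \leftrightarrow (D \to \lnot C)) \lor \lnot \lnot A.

Initial set: {(\lnot (\lnot (B \to \lnot B) \leftrightarrow (D \to \lnot C)) \lor \lnot \lnot A)}.
(\lnot (\lnot (B \to \lnot B) \leftrightarrow (D \to \lnot C)) \lor \lnot \lnot A): β-rule — branch into \lnot (\lnot (B \to \lnot B) \leftrightarrow (D \to \lnot C))  //  \lnot \lnot A.
  branch 1 (add \lnot (\lnot (B \to \lnot B) \leftrightarrow (D \to \lnot C))):
    \lnot (\lnot (B \to \lnot B) \leftrightarrow (D \to \lnot C)): β-rule — branch into \lnot (B \to \lnot B), \lnot (D \to \lnot C)  //  \lnot \lnot (B \to \lnot B), (D \to \lnot C).
      branch 1.1 (add \lnot (B \to \lnot B), \lnot (D \to \lnot C)):
        \lnot (B \to \lnot B): α-rule — add B, \lnot \lnot B.
        \lnot (D \to \lnot C): α-rule — add D, \lnot \lnot C.
        ○ open, literals {B=1, C=1, D=1}.
      branch 1.2 (add \lnot \lnot (B \to \lnot B), (D \to \lnot C)):
        \lnot \lnot (B \to \lnot B): β-rule — branch into \lnot B  //  \lnot B.
          branch 1.2.1 (add \lnot B):
            (D \to \lnot C): β-rule — branch into \lnot D  //  \lnot C.
              branch 1.2.1.1 (add \lnot D):
                ○ open, literals {B=0, D=0}.
              branch 1.2.1.2 (add \lnot C):
                ○ open, literals {B=0, C=0}.
          branch 1.2.2 (add \lnot B):
            (D \to \lnot C): β-rule — branch into \lnot D  //  \lnot C.
              branch 1.2.2.1 (add \lnot D):
                ○ open, literals {B=0, D=0}.
              branch 1.2.2.2 (add \lnot C):
                ○ open, literals {B=0, C=0}.
  branch 2 (add \lnot \lnot A):
    \lnot \lnot A: drop double negation, giving A.
    ○ open, literals {A=1}.
0 branches closed, 6 open.
Each open branch fixes some atoms; the unmentioned ones are free. Counting distinct full assignments: branch {B=1, C=1, D=1} (A, E) contributes 4 new; branch {B=0, D=0} (A, C, E) contributes 8 new; branch {B=0, C=0} (A, D, E) contributes 4 new; branch {B=0, D=0} (A, C, E) contributes 0 new; branch {B=0, C=0} (A, D, E) contributes 0 new; branch {A=1} (B, C, D, E) contributes 8 new. Total: 24.

24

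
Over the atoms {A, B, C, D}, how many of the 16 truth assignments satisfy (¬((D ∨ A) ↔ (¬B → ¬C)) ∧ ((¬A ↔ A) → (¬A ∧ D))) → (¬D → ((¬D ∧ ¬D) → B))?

14

Initial set: {T ((¬((D ∨ A) ↔ (¬B → ¬C)) ∧ ((¬A ↔ A) → (¬A ∧ D))) → (¬D → ((¬D ∧ ¬D) → B)))}.
T ((¬((D ∨ A) ↔ (¬B → ¬C)) ∧ ((¬A ↔ A) → (¬A ∧ D))) → (¬D → ((¬D ∧ ¬D) → B))): β-rule — branch into F (¬((D ∨ A) ↔ (¬B → ¬C)) ∧ ((¬A ↔ A) → (¬A ∧ D)))  //  T (¬D → ((¬D ∧ ¬D) → B)).
  branch 1 (add F (¬((D ∨ A) ↔ (¬B → ¬C)) ∧ ((¬A ↔ A) → (¬A ∧ D)))):
    F (¬((D ∨ A) ↔ (¬B → ¬C)) ∧ ((¬A ↔ A) → (¬A ∧ D))): β-rule — branch into F ¬((D ∨ A) ↔ (¬B → ¬C))  //  F ((¬A ↔ A) → (¬A ∧ D)).
      branch 1.1 (add F ¬((D ∨ A) ↔ (¬B → ¬C))):
        F ¬((D ∨ A) ↔ (¬B → ¬C)): β-rule — branch into T (D ∨ A), T (¬B → ¬C)  //  F (D ∨ A), F (¬B → ¬C).
          branch 1.1.1 (add T (D ∨ A), T (¬B → ¬C)):
            T (D ∨ A): β-rule — branch into T D  //  T A.
              branch 1.1.1.1 (add T D):
                T (¬B → ¬C): β-rule — branch into F ¬B  //  T ¬C.
                  branch 1.1.1.1.1 (add F ¬B):
                    ○ open, literals {B=T, D=T}.
                  branch 1.1.1.1.2 (add T ¬C):
                    ○ open, literals {C=F, D=T}.
              branch 1.1.1.2 (add T A):
                T (¬B → ¬C): β-rule — branch into F ¬B  //  T ¬C.
                  branch 1.1.1.2.1 (add F ¬B):
                    ○ open, literals {A=T, B=T}.
                  branch 1.1.1.2.2 (add T ¬C):
                    ○ open, literals {A=T, C=F}.
          branch 1.1.2 (add F (D ∨ A), F (¬B → ¬C)):
            F (D ∨ A): α-rule — add F D, F A.
            F (¬B → ¬C): α-rule — add T ¬B, F ¬C.
            ○ open, literals {A=F, B=F, C=T, D=F}.
      branch 1.2 (add F ((¬A ↔ A) → (¬A ∧ D))):
        F ((¬A ↔ A) → (¬A ∧ D)): α-rule — add T (¬A ↔ A), F (¬A ∧ D).
        T (¬A ↔ A): β-rule — branch into T ¬A, T A  //  F ¬A, F A.
          branch 1.2.1 (add T ¬A, T A):
            × closes — contains both A and ¬A.
          branch 1.2.2 (add F ¬A, F A):
            × closes — contains both A and ¬A.
  branch 2 (add T (¬D → ((¬D ∧ ¬D) → B))):
    T (¬D → ((¬D ∧ ¬D) → B)): β-rule — branch into F ¬D  //  T ((¬D ∧ ¬D) → B).
      branch 2.1 (add F ¬D):
        ○ open, literals {D=T}.
      branch 2.2 (add T ((¬D ∧ ¬D) → B)):
        T ((¬D ∧ ¬D) → B): β-rule — branch into F (¬D ∧ ¬D)  //  T B.
          branch 2.2.1 (add F (¬D ∧ ¬D)):
            F (¬D ∧ ¬D): β-rule — branch into F ¬D  //  F ¬D.
              branch 2.2.1.1 (add F ¬D):
                ○ open, literals {D=T}.
              branch 2.2.1.2 (add F ¬D):
                ○ open, literals {D=T}.
          branch 2.2.2 (add T B):
            ○ open, literals {B=T}.
2 branches closed, 9 open.
Each open branch fixes some atoms; the unmentioned ones are free. Counting distinct full assignments: branch {B=T, D=T} (A, C) contributes 4 new; branch {C=F, D=T} (A, B) contributes 2 new; branch {A=T, B=T} (C, D) contributes 2 new; branch {A=T, C=F} (B, D) contributes 1 new; branch {A=F, B=F, C=T, D=F} (none free) contributes 1 new; branch {D=T} (A, B, C) contributes 2 new; branch {D=T} (A, B, C) contributes 0 new; branch {D=T} (A, B, C) contributes 0 new; branch {B=T} (A, C, D) contributes 2 new. Total: 14.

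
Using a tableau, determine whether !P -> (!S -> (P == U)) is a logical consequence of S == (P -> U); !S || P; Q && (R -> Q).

Yes

Initial set: {(S == (P -> U)); (!S || P); (Q && (R -> Q)); !(!P -> (!S -> (P == U)))}.
(Q && (R -> Q)): α-rule — add Q, (R -> Q).
!(!P -> (!S -> (P == U))): α-rule — add !P, !(!S -> (P == U)).
!(!S -> (P == U)): α-rule — add !S, !(P == U).
(S == (P -> U)): β-rule — branch into S, (P -> U)  //  !S, !(P -> U).
  branch 1 (add S, (P -> U)):
    × closes — contains both S and !S.
  branch 2 (add !S, !(P -> U)):
    !(P -> U): α-rule — add P, !U.
    × closes — contains both P and !P.
All 2 branches close.
Every branch closed, so the premises entail the conclusion.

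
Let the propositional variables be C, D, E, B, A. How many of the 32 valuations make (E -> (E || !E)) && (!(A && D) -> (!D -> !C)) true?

Initial set: {((E -> (E || !E)) && (!(A && D) -> (!D -> !C)))}.
((E -> (E || !E)) && (!(A && D) -> (!D -> !C))): α-rule — add (E -> (E || !E)), (!(A && D) -> (!D -> !C)).
(E -> (E || !E)): β-rule — branch into !E  //  (E || !E).
  branch 1 (add !E):
    (!(A && D) -> (!D -> !C)): β-rule — branch into !!(A && D)  //  (!D -> !C).
      branch 1.1 (add !!(A && D)):
        !!(A && D): α-rule — add A, D.
        ○ open, literals {A=T, D=T, E=F}.
      branch 1.2 (add (!D -> !C)):
        (!D -> !C): β-rule — branch into !!D  //  !C.
          branch 1.2.1 (add !!D):
            ○ open, literals {D=T, E=F}.
          branch 1.2.2 (add !C):
            ○ open, literals {C=F, E=F}.
  branch 2 (add (E || !E)):
    (!(A && D) -> (!D -> !C)): β-rule — branch into !!(A && D)  //  (!D -> !C).
      branch 2.1 (add !!(A && D)):
        !!(A && D): α-rule — add A, D.
        (E || !E): β-rule — branch into E  //  !E.
          branch 2.1.1 (add E):
            ○ open, literals {A=T, D=T, E=T}.
          branch 2.1.2 (add !E):
            ○ open, literals {A=T, D=T, E=F}.
      branch 2.2 (add (!D -> !C)):
        (E || !E): β-rule — branch into E  //  !E.
          branch 2.2.1 (add E):
            (!D -> !C): β-rule — branch into !!D  //  !C.
              branch 2.2.1.1 (add !!D):
                ○ open, literals {D=T, E=T}.
              branch 2.2.1.2 (add !C):
                ○ open, literals {C=F, E=T}.
          branch 2.2.2 (add !E):
            (!D -> !C): β-rule — branch into !!D  //  !C.
              branch 2.2.2.1 (add !!D):
                ○ open, literals {D=T, E=F}.
              branch 2.2.2.2 (add !C):
                ○ open, literals {C=F, E=F}.
0 branches closed, 9 open.
Each open branch fixes some atoms; the unmentioned ones are free. Counting distinct full assignments: branch {A=T, D=T, E=F} (C, B) contributes 4 new; branch {D=T, E=F} (C, B, A) contributes 4 new; branch {C=F, E=F} (D, B, A) contributes 4 new; branch {A=T, D=T, E=T} (C, B) contributes 4 new; branch {A=T, D=T, E=F} (C, B) contributes 0 new; branch {D=T, E=T} (C, B, A) contributes 4 new; branch {C=F, E=T} (D, B, A) contributes 4 new; branch {D=T, E=F} (C, B, A) contributes 0 new; branch {C=F, E=F} (D, B, A) contributes 0 new. Total: 24.

24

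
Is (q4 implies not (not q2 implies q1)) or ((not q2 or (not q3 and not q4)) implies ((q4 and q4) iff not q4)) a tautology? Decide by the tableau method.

Not valid

Assume the negation and expand:
Initial set: {not ((q4 implies not (not q2 implies q1)) or ((not q2 or (not q3 and not q4)) implies ((q4 and q4) iff not q4)))}.
not ((q4 implies not (not q2 implies q1)) or ((not q2 or (not q3 and not q4)) implies ((q4 and q4) iff not q4))): α-rule — add not (q4 implies not (not q2 implies q1)), not ((not q2 or (not q3 and not q4)) implies ((q4 and q4) iff not q4)).
not (q4 implies not (not q2 implies q1)): α-rule — add q4, not not (not q2 implies q1).
not ((not q2 or (not q3 and not q4)) implies ((q4 and q4) iff not q4)): α-rule — add (not q2 or (not q3 and not q4)), not ((q4 and q4) iff not q4).
not not (not q2 implies q1): β-rule — branch into not not q2  //  q1.
  branch 1 (add not not q2):
    (not q2 or (not q3 and not q4)): β-rule — branch into not q2  //  (not q3 and not q4).
      branch 1.1 (add not q2):
        × closes — contains both q2 and not q2.
      branch 1.2 (add (not q3 and not q4)):
        (not q3 and not q4): α-rule — add not q3, not q4.
        × closes — contains both q4 and not q4.
  branch 2 (add q1):
    (not q2 or (not q3 and not q4)): β-rule — branch into not q2  //  (not q3 and not q4).
      branch 2.1 (add not q2):
        not ((q4 and q4) iff not q4): β-rule — branch into (q4 and q4), not not q4  //  not (q4 and q4), not q4.
          branch 2.1.1 (add (q4 and q4), not not q4):
            (q4 and q4): α-rule — add q4, q4.
            ○ open, literals {q1=true, q2=false, q4=true}.
          branch 2.1.2 (add not (q4 and q4), not q4):
            × closes — contains both q4 and not q4.
      branch 2.2 (add (not q3 and not q4)):
        (not q3 and not q4): α-rule — add not q3, not q4.
        × closes — contains both q4 and not q4.
4 branches closed, 1 open.
An open branch gives a countermodel: q1=true, q2=false, q4=true (unmentioned atoms arbitrary); under it the original formula is false.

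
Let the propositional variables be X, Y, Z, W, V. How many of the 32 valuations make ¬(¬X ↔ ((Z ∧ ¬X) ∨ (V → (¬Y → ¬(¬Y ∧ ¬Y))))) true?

Initial set: {T ¬(¬X ↔ ((Z ∧ ¬X) ∨ (V → (¬Y → ¬(¬Y ∧ ¬Y)))))}.
T ¬(¬X ↔ ((Z ∧ ¬X) ∨ (V → (¬Y → ¬(¬Y ∧ ¬Y))))): β-rule — branch into T ¬X, F ((Z ∧ ¬X) ∨ (V → (¬Y → ¬(¬Y ∧ ¬Y))))  //  F ¬X, T ((Z ∧ ¬X) ∨ (V → (¬Y → ¬(¬Y ∧ ¬Y)))).
  branch 1 (add T ¬X, F ((Z ∧ ¬X) ∨ (V → (¬Y → ¬(¬Y ∧ ¬Y))))):
    F ((Z ∧ ¬X) ∨ (V → (¬Y → ¬(¬Y ∧ ¬Y)))): α-rule — add F (Z ∧ ¬X), F (V → (¬Y → ¬(¬Y ∧ ¬Y))).
    F (V → (¬Y → ¬(¬Y ∧ ¬Y))): α-rule — add T V, F (¬Y → ¬(¬Y ∧ ¬Y)).
    F (¬Y → ¬(¬Y ∧ ¬Y)): α-rule — add T ¬Y, F ¬(¬Y ∧ ¬Y).
    F ¬(¬Y ∧ ¬Y): α-rule — add T ¬Y, T ¬Y.
    F (Z ∧ ¬X): β-rule — branch into F Z  //  F ¬X.
      branch 1.1 (add F Z):
        ○ open, literals {V=true, X=false, Y=false, Z=false}.
      branch 1.2 (add F ¬X):
        × closes — contains both X and ¬X.
  branch 2 (add F ¬X, T ((Z ∧ ¬X) ∨ (V → (¬Y → ¬(¬Y ∧ ¬Y))))):
    T ((Z ∧ ¬X) ∨ (V → (¬Y → ¬(¬Y ∧ ¬Y)))): β-rule — branch into T (Z ∧ ¬X)  //  T (V → (¬Y → ¬(¬Y ∧ ¬Y))).
      branch 2.1 (add T (Z ∧ ¬X)):
        T (Z ∧ ¬X): α-rule — add T Z, T ¬X.
        × closes — contains both X and ¬X.
      branch 2.2 (add T (V → (¬Y → ¬(¬Y ∧ ¬Y)))):
        T (V → (¬Y → ¬(¬Y ∧ ¬Y))): β-rule — branch into F V  //  T (¬Y → ¬(¬Y ∧ ¬Y)).
          branch 2.2.1 (add F V):
            ○ open, literals {V=false, X=true}.
          branch 2.2.2 (add T (¬Y → ¬(¬Y ∧ ¬Y))):
            T (¬Y → ¬(¬Y ∧ ¬Y)): β-rule — branch into F ¬Y  //  T ¬(¬Y ∧ ¬Y).
              branch 2.2.2.1 (add F ¬Y):
                ○ open, literals {X=true, Y=true}.
              branch 2.2.2.2 (add T ¬(¬Y ∧ ¬Y)):
                T ¬(¬Y ∧ ¬Y): β-rule — branch into F ¬Y  //  F ¬Y.
                  branch 2.2.2.2.1 (add F ¬Y):
                    ○ open, literals {X=true, Y=true}.
                  branch 2.2.2.2.2 (add F ¬Y):
                    ○ open, literals {X=true, Y=true}.
2 branches closed, 5 open.
Each open branch fixes some atoms; the unmentioned ones are free. Counting distinct full assignments: branch {V=true, X=false, Y=false, Z=false} (W) contributes 2 new; branch {V=false, X=true} (Y, Z, W) contributes 8 new; branch {X=true, Y=true} (Z, W, V) contributes 4 new; branch {X=true, Y=true} (Z, W, V) contributes 0 new; branch {X=true, Y=true} (Z, W, V) contributes 0 new. Total: 14.

14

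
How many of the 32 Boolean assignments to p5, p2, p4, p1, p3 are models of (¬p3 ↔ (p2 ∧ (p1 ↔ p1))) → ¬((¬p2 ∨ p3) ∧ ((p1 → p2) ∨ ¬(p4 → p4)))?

Initial set: {((¬p3 ↔ (p2 ∧ (p1 ↔ p1))) → ¬((¬p2 ∨ p3) ∧ ((p1 → p2) ∨ ¬(p4 → p4))))}.
((¬p3 ↔ (p2 ∧ (p1 ↔ p1))) → ¬((¬p2 ∨ p3) ∧ ((p1 → p2) ∨ ¬(p4 → p4)))): β-rule — branch into ¬(¬p3 ↔ (p2 ∧ (p1 ↔ p1)))  //  ¬((¬p2 ∨ p3) ∧ ((p1 → p2) ∨ ¬(p4 → p4))).
  branch 1 (add ¬(¬p3 ↔ (p2 ∧ (p1 ↔ p1)))):
    ¬(¬p3 ↔ (p2 ∧ (p1 ↔ p1))): β-rule — branch into ¬p3, ¬(p2 ∧ (p1 ↔ p1))  //  ¬¬p3, (p2 ∧ (p1 ↔ p1)).
      branch 1.1 (add ¬p3, ¬(p2 ∧ (p1 ↔ p1))):
        ¬(p2 ∧ (p1 ↔ p1)): β-rule — branch into ¬p2  //  ¬(p1 ↔ p1).
          branch 1.1.1 (add ¬p2):
            ○ open, literals {p2=false, p3=false}.
          branch 1.1.2 (add ¬(p1 ↔ p1)):
            ¬(p1 ↔ p1): β-rule — branch into p1, ¬p1  //  ¬p1, p1.
              branch 1.1.2.1 (add p1, ¬p1):
                × closes — contains both p1 and ¬p1.
              branch 1.1.2.2 (add ¬p1, p1):
                × closes — contains both p1 and ¬p1.
      branch 1.2 (add ¬¬p3, (p2 ∧ (p1 ↔ p1))):
        (p2 ∧ (p1 ↔ p1)): α-rule — add p2, (p1 ↔ p1).
        (p1 ↔ p1): β-rule — branch into p1, p1  //  ¬p1, ¬p1.
          branch 1.2.1 (add p1, p1):
            ○ open, literals {p1=true, p2=true, p3=true}.
          branch 1.2.2 (add ¬p1, ¬p1):
            ○ open, literals {p1=false, p2=true, p3=true}.
  branch 2 (add ¬((¬p2 ∨ p3) ∧ ((p1 → p2) ∨ ¬(p4 → p4)))):
    ¬((¬p2 ∨ p3) ∧ ((p1 → p2) ∨ ¬(p4 → p4))): β-rule — branch into ¬(¬p2 ∨ p3)  //  ¬((p1 → p2) ∨ ¬(p4 → p4)).
      branch 2.1 (add ¬(¬p2 ∨ p3)):
        ¬(¬p2 ∨ p3): α-rule — add ¬¬p2, ¬p3.
        ○ open, literals {p2=true, p3=false}.
      branch 2.2 (add ¬((p1 → p2) ∨ ¬(p4 → p4))):
        ¬((p1 → p2) ∨ ¬(p4 → p4)): α-rule — add ¬(p1 → p2), ¬¬(p4 → p4).
        ¬(p1 → p2): α-rule — add p1, ¬p2.
        ¬¬(p4 → p4): β-rule — branch into ¬p4  //  p4.
          branch 2.2.1 (add ¬p4):
            ○ open, literals {p1=true, p2=false, p4=false}.
          branch 2.2.2 (add p4):
            ○ open, literals {p1=true, p2=false, p4=true}.
2 branches closed, 6 open.
Each open branch fixes some atoms; the unmentioned ones are free. Counting distinct full assignments: branch {p2=false, p3=false} (p5, p4, p1) contributes 8 new; branch {p1=true, p2=true, p3=true} (p5, p4) contributes 4 new; branch {p1=false, p2=true, p3=true} (p5, p4) contributes 4 new; branch {p2=true, p3=false} (p5, p4, p1) contributes 8 new; branch {p1=true, p2=false, p4=false} (p5, p3) contributes 2 new; branch {p1=true, p2=false, p4=true} (p5, p3) contributes 2 new. Total: 28.

28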